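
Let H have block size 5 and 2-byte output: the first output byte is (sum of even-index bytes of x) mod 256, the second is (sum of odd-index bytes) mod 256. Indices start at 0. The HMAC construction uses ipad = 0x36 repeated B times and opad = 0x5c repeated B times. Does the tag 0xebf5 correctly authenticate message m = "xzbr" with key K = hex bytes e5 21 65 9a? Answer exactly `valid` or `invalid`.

Key hex bytes e5 21 65 9a is 4 bytes ≤ B = 5; zero-pad to 5 bytes: K' = e5 21 65 9a 00.
K' ⊕ ipad = d3 17 53 ac 36; K' ⊕ opad = b9 7d 39 c6 5c.
Inner hash: even-index sum = 584 mod 256 = 72; odd-index sum = 413 mod 256 = 157 → 48 9d.
Outer hash (recomputed tag): even-index sum = 491 mod 256 = 235; odd-index sum = 395 mod 256 = 139 → eb 8b.
Recomputed tag = eb8b; claimed = ebf5 → mismatch.

invalid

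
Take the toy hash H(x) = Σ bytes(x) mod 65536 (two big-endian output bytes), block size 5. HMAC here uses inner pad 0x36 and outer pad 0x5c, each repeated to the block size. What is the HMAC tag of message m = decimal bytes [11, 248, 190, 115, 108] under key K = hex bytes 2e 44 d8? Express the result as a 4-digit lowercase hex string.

024e

Key hex bytes 2e 44 d8 is 3 bytes ≤ B = 5; zero-pad to 5 bytes: K' = 2e 44 d8 00 00.
K' ⊕ ipad = 18 72 ee 36 36.  K' ⊕ opad = 72 18 84 5c 5c.
Inner input = (K'⊕ipad) ∥ m = 18 72 ee 36 36 ∥ 0b f8 be 73 6c.
Inner hash: sum = 24+114+238+54+54+11+248+190+115+108 = 1156 → 04 84.
Outer input = (K'⊕opad) ∥ inner = 72 18 84 5c 5c ∥ 04 84.
Outer hash (tag): sum = 114+24+132+92+92+4+132 = 590 → 02 4e.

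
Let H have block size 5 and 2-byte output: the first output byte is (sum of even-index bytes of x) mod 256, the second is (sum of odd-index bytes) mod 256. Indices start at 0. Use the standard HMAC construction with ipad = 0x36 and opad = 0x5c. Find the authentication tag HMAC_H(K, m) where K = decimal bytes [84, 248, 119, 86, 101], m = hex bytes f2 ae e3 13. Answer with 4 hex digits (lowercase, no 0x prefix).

6f65

Key decimal bytes [84, 248, 119, 86, 101] = 54 f8 77 56 65 is exactly B = 5 bytes: K' = 54 f8 77 56 65.
K' ⊕ ipad = 62 ce 41 60 53.  K' ⊕ opad = 08 a4 2b 0a 39.
Inner input = (K'⊕ipad) ∥ m = 62 ce 41 60 53 ∥ f2 ae e3 13.
Inner hash: even-index sum = 439 mod 256 = 183; odd-index sum = 771 mod 256 = 3 → b7 03.
Outer input = (K'⊕opad) ∥ inner = 08 a4 2b 0a 39 ∥ b7 03.
Outer hash (tag): even-index sum = 111 mod 256 = 111; odd-index sum = 357 mod 256 = 101 → 6f 65.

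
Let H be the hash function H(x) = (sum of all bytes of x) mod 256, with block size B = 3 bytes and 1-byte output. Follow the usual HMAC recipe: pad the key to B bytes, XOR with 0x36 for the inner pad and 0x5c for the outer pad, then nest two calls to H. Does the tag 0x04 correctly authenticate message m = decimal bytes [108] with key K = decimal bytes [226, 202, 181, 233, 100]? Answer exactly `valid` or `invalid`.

Key decimal bytes [226, 202, 181, 233, 100] = e2 ca b5 e9 64 is 5 bytes > B = 3, so hash it first: H(key) = ae, then zero-pad to 3 bytes: K' = ae 00 00.
K' ⊕ ipad = 98 36 36; K' ⊕ opad = f2 5c 5c.
Inner hash: sum = 152+54+54+108 = 368; mod 256 = 112 → 70.
Outer hash (recomputed tag): sum = 242+92+92+112 = 538; mod 256 = 26 → 1a.
Recomputed tag = 1a; claimed = 04 → mismatch.

invalid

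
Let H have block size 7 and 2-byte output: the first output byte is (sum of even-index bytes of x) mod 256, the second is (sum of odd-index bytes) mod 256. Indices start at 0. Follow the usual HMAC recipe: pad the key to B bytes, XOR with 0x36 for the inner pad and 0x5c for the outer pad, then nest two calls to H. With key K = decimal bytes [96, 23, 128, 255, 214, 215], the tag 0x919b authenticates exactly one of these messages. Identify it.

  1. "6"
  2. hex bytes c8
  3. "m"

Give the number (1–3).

Key decimal bytes [96, 23, 128, 255, 214, 215] = 60 17 80 ff d6 d7 is 6 bytes ≤ B = 7; zero-pad to 7 bytes: K' = 60 17 80 ff d6 d7 00.
K' ⊕ ipad = 56 21 b6 c9 e0 e1 36; K' ⊕ opad = 3c 4b dc a3 8a 8b 5c.
m1: inner = H(56 21 b6 c9 e0 e1 36 36) = 22 01; tag = H(3c 4b dc a3 8a 8b 5c 22 01) = ff9b
m2: inner = H(56 21 b6 c9 e0 e1 36 c8) = 22 93; tag = H(3c 4b dc a3 8a 8b 5c 22 93) = 919b ← matches
m3: inner = H(56 21 b6 c9 e0 e1 36 6d) = 22 38; tag = H(3c 4b dc a3 8a 8b 5c 22 38) = 369b

2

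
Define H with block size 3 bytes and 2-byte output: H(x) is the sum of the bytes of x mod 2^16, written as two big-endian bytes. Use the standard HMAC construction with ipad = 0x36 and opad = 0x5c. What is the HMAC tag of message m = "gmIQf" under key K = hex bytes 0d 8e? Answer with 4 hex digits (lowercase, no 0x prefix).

Key hex bytes 0d 8e is 2 bytes ≤ B = 3; zero-pad to 3 bytes: K' = 0d 8e 00.
K' ⊕ ipad = 3b b8 36.  K' ⊕ opad = 51 d2 5c.
Inner input = (K'⊕ipad) ∥ m = 3b b8 36 ∥ 67 6d 49 51 66.
Inner hash: sum = 59+184+54+103+109+73+81+102 = 765 → 02 fd.
Outer input = (K'⊕opad) ∥ inner = 51 d2 5c ∥ 02 fd.
Outer hash (tag): sum = 81+210+92+2+253 = 638 → 02 7e.

027e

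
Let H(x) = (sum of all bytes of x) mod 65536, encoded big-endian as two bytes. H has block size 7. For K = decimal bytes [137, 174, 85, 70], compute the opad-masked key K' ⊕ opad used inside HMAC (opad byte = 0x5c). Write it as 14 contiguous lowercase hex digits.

Key decimal bytes [137, 174, 85, 70] = 89 ae 55 46 is 4 bytes ≤ B = 7; zero-pad to 7 bytes: K' = 89 ae 55 46 00 00 00.
XOR each byte with 0x5c: 89⊕5c=d5, ae⊕5c=f2, 55⊕5c=09, 46⊕5c=1a, 00⊕5c=5c, 00⊕5c=5c, 00⊕5c=5c.

d5f2091a5c5c5c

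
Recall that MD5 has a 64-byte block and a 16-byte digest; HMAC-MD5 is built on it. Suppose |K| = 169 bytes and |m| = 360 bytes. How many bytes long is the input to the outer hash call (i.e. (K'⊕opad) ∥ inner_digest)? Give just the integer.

80

Key is 169 > 64 bytes, so it is hashed to 16 bytes then zero-padded to 64: |K'| = 64.
Outer input = (K'⊕opad) ∥ H(inner) → 64 + 16 = 80 bytes.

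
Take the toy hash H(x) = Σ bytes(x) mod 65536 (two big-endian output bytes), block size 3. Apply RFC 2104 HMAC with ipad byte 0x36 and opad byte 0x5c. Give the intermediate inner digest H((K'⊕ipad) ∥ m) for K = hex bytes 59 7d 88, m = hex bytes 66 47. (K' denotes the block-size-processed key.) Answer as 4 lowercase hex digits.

0225

Key hex bytes 59 7d 88 is exactly B = 3 bytes: K' = 59 7d 88.
K' ⊕ ipad = 6f 4b be.
Inner input = 6f 4b be ∥ 66 47.
Inner hash: sum = 111+75+190+102+71 = 549 → 02 25.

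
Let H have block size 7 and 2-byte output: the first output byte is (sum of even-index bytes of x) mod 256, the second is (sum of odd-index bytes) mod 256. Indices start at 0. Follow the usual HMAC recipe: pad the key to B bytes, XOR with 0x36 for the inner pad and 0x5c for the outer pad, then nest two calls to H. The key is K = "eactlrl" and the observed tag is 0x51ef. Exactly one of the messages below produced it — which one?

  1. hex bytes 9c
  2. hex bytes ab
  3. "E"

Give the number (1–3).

1

Key "eactlrl" = 65 61 63 74 6c 72 6c is exactly B = 7 bytes: K' = 65 61 63 74 6c 72 6c.
K' ⊕ ipad = 53 57 55 42 5a 44 5a; K' ⊕ opad = 39 3d 3f 28 30 2e 30.
m1: inner = H(53 57 55 42 5a 44 5a 9c) = 5c 79; tag = H(39 3d 3f 28 30 2e 30 5c 79) = 51ef ← matches
m2: inner = H(53 57 55 42 5a 44 5a ab) = 5c 88; tag = H(39 3d 3f 28 30 2e 30 5c 88) = 60ef
m3: inner = H(53 57 55 42 5a 44 5a 45) = 5c 22; tag = H(39 3d 3f 28 30 2e 30 5c 22) = faef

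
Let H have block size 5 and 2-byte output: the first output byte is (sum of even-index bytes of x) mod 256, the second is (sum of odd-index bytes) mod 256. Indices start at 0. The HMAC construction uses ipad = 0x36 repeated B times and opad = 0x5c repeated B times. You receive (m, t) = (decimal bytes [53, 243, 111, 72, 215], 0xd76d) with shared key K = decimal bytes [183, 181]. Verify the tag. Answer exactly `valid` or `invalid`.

Key decimal bytes [183, 181] = b7 b5 is 2 bytes ≤ B = 5; zero-pad to 5 bytes: K' = b7 b5 00 00 00.
K' ⊕ ipad = 81 83 36 36 36; K' ⊕ opad = eb e9 5c 5c 5c.
Inner hash: even-index sum = 552 mod 256 = 40; odd-index sum = 564 mod 256 = 52 → 28 34.
Outer hash (recomputed tag): even-index sum = 471 mod 256 = 215; odd-index sum = 365 mod 256 = 109 → d7 6d.
Recomputed tag = d76d; claimed = d76d → match.

valid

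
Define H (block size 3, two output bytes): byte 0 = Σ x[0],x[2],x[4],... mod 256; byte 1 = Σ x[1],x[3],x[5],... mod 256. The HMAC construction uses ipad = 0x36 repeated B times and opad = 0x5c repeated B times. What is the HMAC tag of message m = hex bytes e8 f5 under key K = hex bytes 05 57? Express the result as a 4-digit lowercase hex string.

fe69

Key hex bytes 05 57 is 2 bytes ≤ B = 3; zero-pad to 3 bytes: K' = 05 57 00.
K' ⊕ ipad = 33 61 36.  K' ⊕ opad = 59 0b 5c.
Inner input = (K'⊕ipad) ∥ m = 33 61 36 ∥ e8 f5.
Inner hash: even-index sum = 350 mod 256 = 94; odd-index sum = 329 mod 256 = 73 → 5e 49.
Outer input = (K'⊕opad) ∥ inner = 59 0b 5c ∥ 5e 49.
Outer hash (tag): even-index sum = 254 mod 256 = 254; odd-index sum = 105 mod 256 = 105 → fe 69.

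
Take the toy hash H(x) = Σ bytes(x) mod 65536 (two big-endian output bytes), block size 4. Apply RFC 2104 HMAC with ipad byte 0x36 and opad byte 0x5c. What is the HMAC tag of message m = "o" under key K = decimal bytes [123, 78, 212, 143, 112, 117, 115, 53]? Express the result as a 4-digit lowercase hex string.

Key decimal bytes [123, 78, 212, 143, 112, 117, 115, 53] = 7b 4e d4 8f 70 75 73 35 is 8 bytes > B = 4, so hash it first: H(key) = 03 b9, then zero-pad to 4 bytes: K' = 03 b9 00 00.
K' ⊕ ipad = 35 8f 36 36.  K' ⊕ opad = 5f e5 5c 5c.
Inner input = (K'⊕ipad) ∥ m = 35 8f 36 36 ∥ 6f.
Inner hash: sum = 53+143+54+54+111 = 415 → 01 9f.
Outer input = (K'⊕opad) ∥ inner = 5f e5 5c 5c ∥ 01 9f.
Outer hash (tag): sum = 95+229+92+92+1+159 = 668 → 02 9c.

029c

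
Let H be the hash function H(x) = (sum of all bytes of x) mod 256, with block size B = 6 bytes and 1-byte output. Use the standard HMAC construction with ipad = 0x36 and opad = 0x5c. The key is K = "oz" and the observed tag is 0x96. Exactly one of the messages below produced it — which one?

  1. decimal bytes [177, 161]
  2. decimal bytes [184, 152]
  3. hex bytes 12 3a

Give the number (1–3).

Key "oz" = 6f 7a is 2 bytes ≤ B = 6; zero-pad to 6 bytes: K' = 6f 7a 00 00 00 00.
K' ⊕ ipad = 59 4c 36 36 36 36; K' ⊕ opad = 33 26 5c 5c 5c 5c.
m1: inner = H(59 4c 36 36 36 36 b1 a1) = cf; tag = H(33 26 5c 5c 5c 5c cf) = 98
m2: inner = H(59 4c 36 36 36 36 b8 98) = cd; tag = H(33 26 5c 5c 5c 5c cd) = 96 ← matches
m3: inner = H(59 4c 36 36 36 36 12 3a) = c9; tag = H(33 26 5c 5c 5c 5c c9) = 92

2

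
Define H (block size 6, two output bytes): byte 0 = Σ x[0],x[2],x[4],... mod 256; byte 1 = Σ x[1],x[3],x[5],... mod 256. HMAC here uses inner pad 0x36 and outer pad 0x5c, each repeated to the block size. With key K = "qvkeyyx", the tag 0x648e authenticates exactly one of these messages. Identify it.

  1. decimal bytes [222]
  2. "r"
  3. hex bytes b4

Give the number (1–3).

3

Key "qvkeyyx" = 71 76 6b 65 79 79 78 is 7 bytes > B = 6, so hash it first: H(key) = cd 54, then zero-pad to 6 bytes: K' = cd 54 00 00 00 00.
K' ⊕ ipad = fb 62 36 36 36 36; K' ⊕ opad = 91 08 5c 5c 5c 5c.
m1: inner = H(fb 62 36 36 36 36 de) = 45 ce; tag = H(91 08 5c 5c 5c 5c 45 ce) = 8e8e
m2: inner = H(fb 62 36 36 36 36 72) = d9 ce; tag = H(91 08 5c 5c 5c 5c d9 ce) = 228e
m3: inner = H(fb 62 36 36 36 36 b4) = 1b ce; tag = H(91 08 5c 5c 5c 5c 1b ce) = 648e ← matches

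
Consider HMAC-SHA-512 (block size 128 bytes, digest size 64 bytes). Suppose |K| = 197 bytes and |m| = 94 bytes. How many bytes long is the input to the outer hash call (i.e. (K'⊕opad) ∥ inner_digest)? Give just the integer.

192

Key is 197 > 128 bytes, so it is hashed to 64 bytes then zero-padded to 128: |K'| = 128.
Outer input = (K'⊕opad) ∥ H(inner) → 128 + 64 = 192 bytes.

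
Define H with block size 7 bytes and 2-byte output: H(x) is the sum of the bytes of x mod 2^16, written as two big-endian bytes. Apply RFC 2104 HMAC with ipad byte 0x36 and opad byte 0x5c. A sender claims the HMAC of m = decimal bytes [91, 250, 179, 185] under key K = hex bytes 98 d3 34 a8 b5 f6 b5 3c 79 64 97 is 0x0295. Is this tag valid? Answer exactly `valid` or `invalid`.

Key hex bytes 98 d3 34 a8 b5 f6 b5 3c 79 64 97 is 11 bytes > B = 7, so hash it first: H(key) = 06 57, then zero-pad to 7 bytes: K' = 06 57 00 00 00 00 00.
K' ⊕ ipad = 30 61 36 36 36 36 36; K' ⊕ opad = 5a 0b 5c 5c 5c 5c 5c.
Inner hash: sum = 48+97+54+54+54+54+54+91+250+179+185 = 1120 → 04 60.
Outer hash (recomputed tag): sum = 90+11+92+92+92+92+92+4+96 = 661 → 02 95.
Recomputed tag = 0295; claimed = 0295 → match.

valid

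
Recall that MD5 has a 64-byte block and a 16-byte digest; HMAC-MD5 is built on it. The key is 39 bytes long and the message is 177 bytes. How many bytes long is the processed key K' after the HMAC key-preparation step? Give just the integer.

Key is 39 ≤ 64 bytes, zero-padded: |K'| = 64.

64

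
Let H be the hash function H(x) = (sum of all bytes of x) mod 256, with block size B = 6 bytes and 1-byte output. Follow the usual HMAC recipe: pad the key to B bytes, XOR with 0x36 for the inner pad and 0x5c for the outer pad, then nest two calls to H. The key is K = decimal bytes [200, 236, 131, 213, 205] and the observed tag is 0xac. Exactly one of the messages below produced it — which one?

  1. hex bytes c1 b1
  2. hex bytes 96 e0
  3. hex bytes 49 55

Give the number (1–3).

Key decimal bytes [200, 236, 131, 213, 205] = c8 ec 83 d5 cd is 5 bytes ≤ B = 6; zero-pad to 6 bytes: K' = c8 ec 83 d5 cd 00.
K' ⊕ ipad = fe da b5 e3 fb 36; K' ⊕ opad = 94 b0 df 89 91 5c.
m1: inner = H(fe da b5 e3 fb 36 c1 b1) = 13; tag = H(94 b0 df 89 91 5c 13) = ac ← matches
m2: inner = H(fe da b5 e3 fb 36 96 e0) = 17; tag = H(94 b0 df 89 91 5c 17) = b0
m3: inner = H(fe da b5 e3 fb 36 49 55) = 3f; tag = H(94 b0 df 89 91 5c 3f) = d8

1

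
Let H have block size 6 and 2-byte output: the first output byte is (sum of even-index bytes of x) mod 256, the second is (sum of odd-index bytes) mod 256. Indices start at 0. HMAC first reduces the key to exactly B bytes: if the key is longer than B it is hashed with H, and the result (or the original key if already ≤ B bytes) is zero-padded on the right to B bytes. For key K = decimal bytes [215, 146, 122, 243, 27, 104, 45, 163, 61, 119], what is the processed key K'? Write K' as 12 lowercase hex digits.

|K| = 10 > B = 6, so first hash the key.
H(K): even-index sum = 470 mod 256 = 214; odd-index sum = 775 mod 256 = 7 → d6 07.
Zero-pad H(K) = d6 07 to 6 bytes: K' = d6 07 00 00 00 00.

d60700000000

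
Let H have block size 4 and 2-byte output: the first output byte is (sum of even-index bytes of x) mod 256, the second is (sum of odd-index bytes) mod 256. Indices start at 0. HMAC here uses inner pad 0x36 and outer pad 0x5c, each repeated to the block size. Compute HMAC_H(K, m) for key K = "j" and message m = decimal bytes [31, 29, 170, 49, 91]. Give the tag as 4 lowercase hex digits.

Key "j" = 6a is 1 byte ≤ B = 4; zero-pad to 4 bytes: K' = 6a 00 00 00.
K' ⊕ ipad = 5c 36 36 36.  K' ⊕ opad = 36 5c 5c 5c.
Inner input = (K'⊕ipad) ∥ m = 5c 36 36 36 ∥ 1f 1d aa 31 5b.
Inner hash: even-index sum = 438 mod 256 = 182; odd-index sum = 186 mod 256 = 186 → b6 ba.
Outer input = (K'⊕opad) ∥ inner = 36 5c 5c 5c ∥ b6 ba.
Outer hash (tag): even-index sum = 328 mod 256 = 72; odd-index sum = 370 mod 256 = 114 → 48 72.

4872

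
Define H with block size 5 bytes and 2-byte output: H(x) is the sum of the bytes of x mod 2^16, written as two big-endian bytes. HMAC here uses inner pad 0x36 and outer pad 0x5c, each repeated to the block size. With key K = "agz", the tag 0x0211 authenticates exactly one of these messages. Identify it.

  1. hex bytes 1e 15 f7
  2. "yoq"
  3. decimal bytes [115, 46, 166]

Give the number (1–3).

2

Key "agz" = 61 67 7a is 3 bytes ≤ B = 5; zero-pad to 5 bytes: K' = 61 67 7a 00 00.
K' ⊕ ipad = 57 51 4c 36 36; K' ⊕ opad = 3d 3b 26 5c 5c.
m1: inner = H(57 51 4c 36 36 1e 15 f7) = 02 8a; tag = H(3d 3b 26 5c 5c 02 8a) = 01e2
m2: inner = H(57 51 4c 36 36 79 6f 71) = 02 b9; tag = H(3d 3b 26 5c 5c 02 b9) = 0211 ← matches
m3: inner = H(57 51 4c 36 36 73 2e a6) = 02 a7; tag = H(3d 3b 26 5c 5c 02 a7) = 01ff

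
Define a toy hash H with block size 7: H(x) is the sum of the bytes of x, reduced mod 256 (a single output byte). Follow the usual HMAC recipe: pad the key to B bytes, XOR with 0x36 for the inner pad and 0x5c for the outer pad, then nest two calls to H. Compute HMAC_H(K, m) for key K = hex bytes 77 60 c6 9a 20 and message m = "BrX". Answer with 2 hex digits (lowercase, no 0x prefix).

bc

Key hex bytes 77 60 c6 9a 20 is 5 bytes ≤ B = 7; zero-pad to 7 bytes: K' = 77 60 c6 9a 20 00 00.
K' ⊕ ipad = 41 56 f0 ac 16 36 36.  K' ⊕ opad = 2b 3c 9a c6 7c 5c 5c.
Inner input = (K'⊕ipad) ∥ m = 41 56 f0 ac 16 36 36 ∥ 42 72 58.
Inner hash: sum = 65+86+240+172+22+54+54+66+114+88 = 961; mod 256 = 193 → c1.
Outer input = (K'⊕opad) ∥ inner = 2b 3c 9a c6 7c 5c 5c ∥ c1.
Outer hash (tag): sum = 43+60+154+198+124+92+92+193 = 956; mod 256 = 188 → bc.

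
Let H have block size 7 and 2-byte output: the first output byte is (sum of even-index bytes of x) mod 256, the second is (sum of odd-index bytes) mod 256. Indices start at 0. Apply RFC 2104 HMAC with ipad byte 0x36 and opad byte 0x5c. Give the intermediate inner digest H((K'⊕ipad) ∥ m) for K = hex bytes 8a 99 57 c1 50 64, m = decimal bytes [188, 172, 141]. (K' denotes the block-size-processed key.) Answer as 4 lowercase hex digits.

Key hex bytes 8a 99 57 c1 50 64 is 6 bytes ≤ B = 7; zero-pad to 7 bytes: K' = 8a 99 57 c1 50 64 00.
K' ⊕ ipad = bc af 61 f7 66 52 36.
Inner input = bc af 61 f7 66 52 36 ∥ bc ac 8d.
Inner hash: even-index sum = 613 mod 256 = 101; odd-index sum = 833 mod 256 = 65 → 65 41.

6541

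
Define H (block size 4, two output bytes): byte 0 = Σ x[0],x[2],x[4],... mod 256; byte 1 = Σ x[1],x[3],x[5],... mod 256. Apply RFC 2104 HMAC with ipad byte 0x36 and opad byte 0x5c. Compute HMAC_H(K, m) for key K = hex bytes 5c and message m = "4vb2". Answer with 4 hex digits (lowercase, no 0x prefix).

Key hex bytes 5c is 1 byte ≤ B = 4; zero-pad to 4 bytes: K' = 5c 00 00 00.
K' ⊕ ipad = 6a 36 36 36.  K' ⊕ opad = 00 5c 5c 5c.
Inner input = (K'⊕ipad) ∥ m = 6a 36 36 36 ∥ 34 76 62 32.
Inner hash: even-index sum = 310 mod 256 = 54; odd-index sum = 276 mod 256 = 20 → 36 14.
Outer input = (K'⊕opad) ∥ inner = 00 5c 5c 5c ∥ 36 14.
Outer hash (tag): even-index sum = 146 mod 256 = 146; odd-index sum = 204 mod 256 = 204 → 92 cc.

92cc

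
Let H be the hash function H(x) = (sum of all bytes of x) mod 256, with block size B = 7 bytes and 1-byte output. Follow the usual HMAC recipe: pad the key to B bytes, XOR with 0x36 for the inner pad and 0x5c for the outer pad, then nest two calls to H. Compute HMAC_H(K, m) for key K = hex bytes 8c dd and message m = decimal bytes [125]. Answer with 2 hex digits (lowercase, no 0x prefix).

Key hex bytes 8c dd is 2 bytes ≤ B = 7; zero-pad to 7 bytes: K' = 8c dd 00 00 00 00 00.
K' ⊕ ipad = ba eb 36 36 36 36 36.  K' ⊕ opad = d0 81 5c 5c 5c 5c 5c.
Inner input = (K'⊕ipad) ∥ m = ba eb 36 36 36 36 36 ∥ 7d.
Inner hash: sum = 186+235+54+54+54+54+54+125 = 816; mod 256 = 48 → 30.
Outer input = (K'⊕opad) ∥ inner = d0 81 5c 5c 5c 5c 5c ∥ 30.
Outer hash (tag): sum = 208+129+92+92+92+92+92+48 = 845; mod 256 = 77 → 4d.

4d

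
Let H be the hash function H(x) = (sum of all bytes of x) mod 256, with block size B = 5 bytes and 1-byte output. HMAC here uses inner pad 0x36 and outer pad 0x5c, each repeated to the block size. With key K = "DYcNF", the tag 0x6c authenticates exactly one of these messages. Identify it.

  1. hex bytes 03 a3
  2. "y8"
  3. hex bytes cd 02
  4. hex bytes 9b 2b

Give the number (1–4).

4

Key "DYcNF" = 44 59 63 4e 46 is exactly B = 5 bytes: K' = 44 59 63 4e 46.
K' ⊕ ipad = 72 6f 55 78 70; K' ⊕ opad = 18 05 3f 12 1a.
m1: inner = H(72 6f 55 78 70 03 a3) = c4; tag = H(18 05 3f 12 1a c4) = 4c
m2: inner = H(72 6f 55 78 70 79 38) = cf; tag = H(18 05 3f 12 1a cf) = 57
m3: inner = H(72 6f 55 78 70 cd 02) = ed; tag = H(18 05 3f 12 1a ed) = 75
m4: inner = H(72 6f 55 78 70 9b 2b) = e4; tag = H(18 05 3f 12 1a e4) = 6c ← matches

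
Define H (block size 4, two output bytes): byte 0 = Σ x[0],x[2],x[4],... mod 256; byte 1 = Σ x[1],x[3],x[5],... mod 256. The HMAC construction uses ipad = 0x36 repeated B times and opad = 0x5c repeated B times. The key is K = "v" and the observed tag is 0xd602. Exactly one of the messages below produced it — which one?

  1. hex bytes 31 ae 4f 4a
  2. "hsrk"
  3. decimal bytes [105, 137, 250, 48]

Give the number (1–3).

2

Key "v" = 76 is 1 byte ≤ B = 4; zero-pad to 4 bytes: K' = 76 00 00 00.
K' ⊕ ipad = 40 36 36 36; K' ⊕ opad = 2a 5c 5c 5c.
m1: inner = H(40 36 36 36 31 ae 4f 4a) = f6 64; tag = H(2a 5c 5c 5c f6 64) = 7c1c
m2: inner = H(40 36 36 36 68 73 72 6b) = 50 4a; tag = H(2a 5c 5c 5c 50 4a) = d602 ← matches
m3: inner = H(40 36 36 36 69 89 fa 30) = d9 25; tag = H(2a 5c 5c 5c d9 25) = 5fdd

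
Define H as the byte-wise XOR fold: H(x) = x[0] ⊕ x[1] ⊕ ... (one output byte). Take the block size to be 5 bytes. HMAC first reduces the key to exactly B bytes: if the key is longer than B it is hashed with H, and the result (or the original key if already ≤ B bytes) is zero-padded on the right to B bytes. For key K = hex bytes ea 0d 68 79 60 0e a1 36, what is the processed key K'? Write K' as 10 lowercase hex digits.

|K| = 8 > B = 5, so first hash the key.
H(K): XOR ea⊕0d⊕68⊕79⊕60⊕0e⊕a1⊕36 = 0f.
Zero-pad H(K) = 0f to 5 bytes: K' = 0f 00 00 00 00.

0f00000000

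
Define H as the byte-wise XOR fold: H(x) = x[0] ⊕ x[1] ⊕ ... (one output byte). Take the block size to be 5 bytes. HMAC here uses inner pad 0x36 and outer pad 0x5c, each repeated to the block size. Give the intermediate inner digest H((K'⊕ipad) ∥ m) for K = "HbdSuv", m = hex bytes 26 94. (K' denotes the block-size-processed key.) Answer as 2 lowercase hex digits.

9a

Key "HbdSuv" = 48 62 64 53 75 76 is 6 bytes > B = 5, so hash it first: H(key) = 1e, then zero-pad to 5 bytes: K' = 1e 00 00 00 00.
K' ⊕ ipad = 28 36 36 36 36.
Inner input = 28 36 36 36 36 ∥ 26 94.
Inner hash: XOR 28⊕36⊕36⊕36⊕36⊕26⊕94 = 9a.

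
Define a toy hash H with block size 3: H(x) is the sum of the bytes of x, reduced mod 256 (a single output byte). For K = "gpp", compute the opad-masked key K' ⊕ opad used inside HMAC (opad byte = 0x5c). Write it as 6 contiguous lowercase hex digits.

3b2c2c

Key "gpp" = 67 70 70 is exactly B = 3 bytes: K' = 67 70 70.
XOR each byte with 0x5c: 67⊕5c=3b, 70⊕5c=2c, 70⊕5c=2c.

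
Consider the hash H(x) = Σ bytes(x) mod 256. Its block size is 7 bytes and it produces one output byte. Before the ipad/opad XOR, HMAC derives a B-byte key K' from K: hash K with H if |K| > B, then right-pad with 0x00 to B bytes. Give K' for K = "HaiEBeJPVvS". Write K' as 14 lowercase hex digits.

|K| = 11 > B = 7, so first hash the key.
H(K): sum = 72+97+105+69+66+101+74+80+86+118+83 = 951; mod 256 = 183 → b7.
Zero-pad H(K) = b7 to 7 bytes: K' = b7 00 00 00 00 00 00.

b7000000000000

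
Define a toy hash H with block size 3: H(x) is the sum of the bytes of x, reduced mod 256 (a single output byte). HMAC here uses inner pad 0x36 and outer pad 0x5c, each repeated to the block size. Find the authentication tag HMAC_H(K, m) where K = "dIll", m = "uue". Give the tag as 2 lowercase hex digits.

ff

Key "dIll" = 64 49 6c 6c is 4 bytes > B = 3, so hash it first: H(key) = 85, then zero-pad to 3 bytes: K' = 85 00 00.
K' ⊕ ipad = b3 36 36.  K' ⊕ opad = d9 5c 5c.
Inner input = (K'⊕ipad) ∥ m = b3 36 36 ∥ 75 75 65.
Inner hash: sum = 179+54+54+117+117+101 = 622; mod 256 = 110 → 6e.
Outer input = (K'⊕opad) ∥ inner = d9 5c 5c ∥ 6e.
Outer hash (tag): sum = 217+92+92+110 = 511; mod 256 = 255 → ff.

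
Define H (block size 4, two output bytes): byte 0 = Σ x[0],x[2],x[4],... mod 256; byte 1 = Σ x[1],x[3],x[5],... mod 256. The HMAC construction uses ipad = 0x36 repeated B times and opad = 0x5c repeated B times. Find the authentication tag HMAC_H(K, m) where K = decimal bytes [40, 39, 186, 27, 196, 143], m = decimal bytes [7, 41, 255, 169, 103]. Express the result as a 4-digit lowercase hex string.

89d8

Key decimal bytes [40, 39, 186, 27, 196, 143] = 28 27 ba 1b c4 8f is 6 bytes > B = 4, so hash it first: H(key) = a6 d1, then zero-pad to 4 bytes: K' = a6 d1 00 00.
K' ⊕ ipad = 90 e7 36 36.  K' ⊕ opad = fa 8d 5c 5c.
Inner input = (K'⊕ipad) ∥ m = 90 e7 36 36 ∥ 07 29 ff a9 67.
Inner hash: even-index sum = 563 mod 256 = 51; odd-index sum = 495 mod 256 = 239 → 33 ef.
Outer input = (K'⊕opad) ∥ inner = fa 8d 5c 5c ∥ 33 ef.
Outer hash (tag): even-index sum = 393 mod 256 = 137; odd-index sum = 472 mod 256 = 216 → 89 d8.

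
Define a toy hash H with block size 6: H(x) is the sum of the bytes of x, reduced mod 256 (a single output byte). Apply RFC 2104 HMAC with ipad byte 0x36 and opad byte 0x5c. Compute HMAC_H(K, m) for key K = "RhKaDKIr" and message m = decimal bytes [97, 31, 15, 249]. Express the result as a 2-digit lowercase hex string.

d4

Key "RhKaDKIr" = 52 68 4b 61 44 4b 49 72 is 8 bytes > B = 6, so hash it first: H(key) = b0, then zero-pad to 6 bytes: K' = b0 00 00 00 00 00.
K' ⊕ ipad = 86 36 36 36 36 36.  K' ⊕ opad = ec 5c 5c 5c 5c 5c.
Inner input = (K'⊕ipad) ∥ m = 86 36 36 36 36 36 ∥ 61 1f 0f f9.
Inner hash: sum = 134+54+54+54+54+54+97+31+15+249 = 796; mod 256 = 28 → 1c.
Outer input = (K'⊕opad) ∥ inner = ec 5c 5c 5c 5c 5c ∥ 1c.
Outer hash (tag): sum = 236+92+92+92+92+92+28 = 724; mod 256 = 212 → d4.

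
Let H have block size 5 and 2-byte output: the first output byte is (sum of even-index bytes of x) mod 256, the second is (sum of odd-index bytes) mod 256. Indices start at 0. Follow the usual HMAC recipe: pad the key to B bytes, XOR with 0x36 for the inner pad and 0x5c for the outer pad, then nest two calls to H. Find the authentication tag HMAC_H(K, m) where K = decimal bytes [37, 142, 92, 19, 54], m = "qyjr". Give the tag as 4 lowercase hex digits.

9b89

Key decimal bytes [37, 142, 92, 19, 54] = 25 8e 5c 13 36 is exactly B = 5 bytes: K' = 25 8e 5c 13 36.
K' ⊕ ipad = 13 b8 6a 25 00.  K' ⊕ opad = 79 d2 00 4f 6a.
Inner input = (K'⊕ipad) ∥ m = 13 b8 6a 25 00 ∥ 71 79 6a 72.
Inner hash: even-index sum = 360 mod 256 = 104; odd-index sum = 440 mod 256 = 184 → 68 b8.
Outer input = (K'⊕opad) ∥ inner = 79 d2 00 4f 6a ∥ 68 b8.
Outer hash (tag): even-index sum = 411 mod 256 = 155; odd-index sum = 393 mod 256 = 137 → 9b 89.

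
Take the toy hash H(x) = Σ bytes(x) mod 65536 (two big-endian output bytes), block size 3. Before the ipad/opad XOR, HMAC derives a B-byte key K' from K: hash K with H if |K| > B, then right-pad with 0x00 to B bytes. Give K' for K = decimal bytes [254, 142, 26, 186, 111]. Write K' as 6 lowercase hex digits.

02cf00

|K| = 5 > B = 3, so first hash the key.
H(K): sum = 254+142+26+186+111 = 719 → 02 cf.
Zero-pad H(K) = 02 cf to 3 bytes: K' = 02 cf 00.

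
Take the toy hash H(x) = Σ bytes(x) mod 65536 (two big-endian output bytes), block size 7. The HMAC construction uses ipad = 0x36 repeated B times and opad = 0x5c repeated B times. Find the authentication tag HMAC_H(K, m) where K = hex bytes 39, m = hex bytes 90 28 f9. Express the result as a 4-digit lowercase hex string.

0294

Key hex bytes 39 is 1 byte ≤ B = 7; zero-pad to 7 bytes: K' = 39 00 00 00 00 00 00.
K' ⊕ ipad = 0f 36 36 36 36 36 36.  K' ⊕ opad = 65 5c 5c 5c 5c 5c 5c.
Inner input = (K'⊕ipad) ∥ m = 0f 36 36 36 36 36 36 ∥ 90 28 f9.
Inner hash: sum = 15+54+54+54+54+54+54+144+40+249 = 772 → 03 04.
Outer input = (K'⊕opad) ∥ inner = 65 5c 5c 5c 5c 5c 5c ∥ 03 04.
Outer hash (tag): sum = 101+92+92+92+92+92+92+3+4 = 660 → 02 94.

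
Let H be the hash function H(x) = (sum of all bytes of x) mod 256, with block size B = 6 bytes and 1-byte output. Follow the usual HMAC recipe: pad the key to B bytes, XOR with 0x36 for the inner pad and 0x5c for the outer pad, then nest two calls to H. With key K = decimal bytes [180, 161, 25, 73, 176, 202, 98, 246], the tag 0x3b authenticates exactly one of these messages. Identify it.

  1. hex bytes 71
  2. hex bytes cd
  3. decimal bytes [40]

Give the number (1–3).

2

Key decimal bytes [180, 161, 25, 73, 176, 202, 98, 246] = b4 a1 19 49 b0 ca 62 f6 is 8 bytes > B = 6, so hash it first: H(key) = 89, then zero-pad to 6 bytes: K' = 89 00 00 00 00 00.
K' ⊕ ipad = bf 36 36 36 36 36; K' ⊕ opad = d5 5c 5c 5c 5c 5c.
m1: inner = H(bf 36 36 36 36 36 71) = 3e; tag = H(d5 5c 5c 5c 5c 5c 3e) = df
m2: inner = H(bf 36 36 36 36 36 cd) = 9a; tag = H(d5 5c 5c 5c 5c 5c 9a) = 3b ← matches
m3: inner = H(bf 36 36 36 36 36 28) = f5; tag = H(d5 5c 5c 5c 5c 5c f5) = 96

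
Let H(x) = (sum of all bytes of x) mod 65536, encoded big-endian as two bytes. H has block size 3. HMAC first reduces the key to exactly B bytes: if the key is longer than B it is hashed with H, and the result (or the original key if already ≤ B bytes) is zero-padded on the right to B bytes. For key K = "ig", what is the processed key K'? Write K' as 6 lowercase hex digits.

Key "ig" = 69 67 is 2 bytes ≤ B = 3; zero-pad to 3 bytes: K' = 69 67 00.

696700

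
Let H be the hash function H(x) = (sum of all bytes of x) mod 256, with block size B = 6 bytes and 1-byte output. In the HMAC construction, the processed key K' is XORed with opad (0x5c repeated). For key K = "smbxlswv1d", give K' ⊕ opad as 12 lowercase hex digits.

Key "smbxlswv1d" = 73 6d 62 78 6c 73 77 76 31 64 is 10 bytes > B = 6, so hash it first: H(key) = 1b, then zero-pad to 6 bytes: K' = 1b 00 00 00 00 00.
XOR each byte with 0x5c: 1b⊕5c=47, 00⊕5c=5c, 00⊕5c=5c, 00⊕5c=5c, 00⊕5c=5c, 00⊕5c=5c.

475c5c5c5c5c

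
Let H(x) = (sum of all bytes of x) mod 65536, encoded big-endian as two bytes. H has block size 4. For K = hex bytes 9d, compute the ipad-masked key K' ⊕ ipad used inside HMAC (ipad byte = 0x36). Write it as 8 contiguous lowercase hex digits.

ab363636

Key hex bytes 9d is 1 byte ≤ B = 4; zero-pad to 4 bytes: K' = 9d 00 00 00.
XOR each byte with 0x36: 9d⊕36=ab, 00⊕36=36, 00⊕36=36, 00⊕36=36.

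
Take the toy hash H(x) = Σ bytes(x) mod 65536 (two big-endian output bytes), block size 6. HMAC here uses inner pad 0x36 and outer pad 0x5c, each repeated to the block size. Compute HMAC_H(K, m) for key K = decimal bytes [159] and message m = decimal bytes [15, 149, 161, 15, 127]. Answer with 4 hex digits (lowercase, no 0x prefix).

031c

Key decimal bytes [159] = 9f is 1 byte ≤ B = 6; zero-pad to 6 bytes: K' = 9f 00 00 00 00 00.
K' ⊕ ipad = a9 36 36 36 36 36.  K' ⊕ opad = c3 5c 5c 5c 5c 5c.
Inner input = (K'⊕ipad) ∥ m = a9 36 36 36 36 36 ∥ 0f 95 a1 0f 7f.
Inner hash: sum = 169+54+54+54+54+54+15+149+161+15+127 = 906 → 03 8a.
Outer input = (K'⊕opad) ∥ inner = c3 5c 5c 5c 5c 5c ∥ 03 8a.
Outer hash (tag): sum = 195+92+92+92+92+92+3+138 = 796 → 03 1c.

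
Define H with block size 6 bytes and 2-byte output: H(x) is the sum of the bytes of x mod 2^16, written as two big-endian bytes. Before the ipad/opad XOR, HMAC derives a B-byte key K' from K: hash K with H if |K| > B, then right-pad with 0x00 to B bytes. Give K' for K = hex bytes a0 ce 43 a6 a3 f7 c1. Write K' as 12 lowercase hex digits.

04b200000000

|K| = 7 > B = 6, so first hash the key.
H(K): sum = 160+206+67+166+163+247+193 = 1202 → 04 b2.
Zero-pad H(K) = 04 b2 to 6 bytes: K' = 04 b2 00 00 00 00.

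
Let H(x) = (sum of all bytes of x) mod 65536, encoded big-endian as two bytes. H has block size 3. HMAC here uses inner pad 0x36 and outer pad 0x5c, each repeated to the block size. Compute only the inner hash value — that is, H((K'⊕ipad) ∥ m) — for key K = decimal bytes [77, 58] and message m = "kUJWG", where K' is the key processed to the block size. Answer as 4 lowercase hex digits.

0265

Key decimal bytes [77, 58] = 4d 3a is 2 bytes ≤ B = 3; zero-pad to 3 bytes: K' = 4d 3a 00.
K' ⊕ ipad = 7b 0c 36.
Inner input = 7b 0c 36 ∥ 6b 55 4a 57 47.
Inner hash: sum = 123+12+54+107+85+74+87+71 = 613 → 02 65.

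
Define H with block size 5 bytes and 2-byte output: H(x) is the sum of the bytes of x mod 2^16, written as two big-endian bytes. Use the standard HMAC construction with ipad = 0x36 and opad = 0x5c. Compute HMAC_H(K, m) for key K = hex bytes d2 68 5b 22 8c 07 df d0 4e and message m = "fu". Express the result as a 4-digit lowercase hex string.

01a9

Key hex bytes d2 68 5b 22 8c 07 df d0 4e is 9 bytes > B = 5, so hash it first: H(key) = 04 47, then zero-pad to 5 bytes: K' = 04 47 00 00 00.
K' ⊕ ipad = 32 71 36 36 36.  K' ⊕ opad = 58 1b 5c 5c 5c.
Inner input = (K'⊕ipad) ∥ m = 32 71 36 36 36 ∥ 66 75.
Inner hash: sum = 50+113+54+54+54+102+117 = 544 → 02 20.
Outer input = (K'⊕opad) ∥ inner = 58 1b 5c 5c 5c ∥ 02 20.
Outer hash (tag): sum = 88+27+92+92+92+2+32 = 425 → 01 a9.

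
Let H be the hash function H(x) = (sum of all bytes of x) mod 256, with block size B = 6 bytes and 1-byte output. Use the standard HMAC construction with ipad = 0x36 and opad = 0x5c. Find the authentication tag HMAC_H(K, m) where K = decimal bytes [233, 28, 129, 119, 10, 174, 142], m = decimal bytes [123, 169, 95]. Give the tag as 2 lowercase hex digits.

f1

Key decimal bytes [233, 28, 129, 119, 10, 174, 142] = e9 1c 81 77 0a ae 8e is 7 bytes > B = 6, so hash it first: H(key) = 43, then zero-pad to 6 bytes: K' = 43 00 00 00 00 00.
K' ⊕ ipad = 75 36 36 36 36 36.  K' ⊕ opad = 1f 5c 5c 5c 5c 5c.
Inner input = (K'⊕ipad) ∥ m = 75 36 36 36 36 36 ∥ 7b a9 5f.
Inner hash: sum = 117+54+54+54+54+54+123+169+95 = 774; mod 256 = 6 → 06.
Outer input = (K'⊕opad) ∥ inner = 1f 5c 5c 5c 5c 5c ∥ 06.
Outer hash (tag): sum = 31+92+92+92+92+92+6 = 497; mod 256 = 241 → f1.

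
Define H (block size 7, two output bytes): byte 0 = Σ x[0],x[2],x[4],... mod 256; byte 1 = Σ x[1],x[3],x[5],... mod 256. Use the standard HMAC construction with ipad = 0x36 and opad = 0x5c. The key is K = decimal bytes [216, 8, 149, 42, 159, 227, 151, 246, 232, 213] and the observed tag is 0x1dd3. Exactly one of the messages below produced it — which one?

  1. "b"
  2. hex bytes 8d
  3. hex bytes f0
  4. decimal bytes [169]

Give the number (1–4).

Key decimal bytes [216, 8, 149, 42, 159, 227, 151, 246, 232, 213] = d8 08 95 2a 9f e3 97 f6 e8 d5 is 10 bytes > B = 7, so hash it first: H(key) = 8b e0, then zero-pad to 7 bytes: K' = 8b e0 00 00 00 00 00.
K' ⊕ ipad = bd d6 36 36 36 36 36; K' ⊕ opad = d7 bc 5c 5c 5c 5c 5c.
m1: inner = H(bd d6 36 36 36 36 36 62) = 5f a4; tag = H(d7 bc 5c 5c 5c 5c 5c 5f a4) = 8fd3
m2: inner = H(bd d6 36 36 36 36 36 8d) = 5f cf; tag = H(d7 bc 5c 5c 5c 5c 5c 5f cf) = bad3
m3: inner = H(bd d6 36 36 36 36 36 f0) = 5f 32; tag = H(d7 bc 5c 5c 5c 5c 5c 5f 32) = 1dd3 ← matches
m4: inner = H(bd d6 36 36 36 36 36 a9) = 5f eb; tag = H(d7 bc 5c 5c 5c 5c 5c 5f eb) = d6d3

3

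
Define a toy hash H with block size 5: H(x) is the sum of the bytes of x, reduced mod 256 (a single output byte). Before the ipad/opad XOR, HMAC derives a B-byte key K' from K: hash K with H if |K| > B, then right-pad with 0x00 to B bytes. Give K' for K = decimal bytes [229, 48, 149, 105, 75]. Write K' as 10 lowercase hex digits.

Key decimal bytes [229, 48, 149, 105, 75] = e5 30 95 69 4b is exactly B = 5 bytes: K' = e5 30 95 69 4b.

e53095694b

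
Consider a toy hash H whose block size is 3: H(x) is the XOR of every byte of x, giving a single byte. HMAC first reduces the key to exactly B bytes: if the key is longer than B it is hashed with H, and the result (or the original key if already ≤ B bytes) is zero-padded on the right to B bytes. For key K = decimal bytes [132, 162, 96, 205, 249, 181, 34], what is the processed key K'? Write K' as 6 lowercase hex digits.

|K| = 7 > B = 3, so first hash the key.
H(K): XOR 84⊕a2⊕60⊕cd⊕f9⊕b5⊕22 = e5.
Zero-pad H(K) = e5 to 3 bytes: K' = e5 00 00.

e50000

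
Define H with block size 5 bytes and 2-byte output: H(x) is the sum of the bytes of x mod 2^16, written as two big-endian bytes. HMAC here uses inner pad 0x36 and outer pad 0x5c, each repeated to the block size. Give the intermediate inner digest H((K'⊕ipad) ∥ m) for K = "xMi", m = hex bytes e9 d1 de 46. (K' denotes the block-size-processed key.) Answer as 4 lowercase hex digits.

0472

Key "xMi" = 78 4d 69 is 3 bytes ≤ B = 5; zero-pad to 5 bytes: K' = 78 4d 69 00 00.
K' ⊕ ipad = 4e 7b 5f 36 36.
Inner input = 4e 7b 5f 36 36 ∥ e9 d1 de 46.
Inner hash: sum = 78+123+95+54+54+233+209+222+70 = 1138 → 04 72.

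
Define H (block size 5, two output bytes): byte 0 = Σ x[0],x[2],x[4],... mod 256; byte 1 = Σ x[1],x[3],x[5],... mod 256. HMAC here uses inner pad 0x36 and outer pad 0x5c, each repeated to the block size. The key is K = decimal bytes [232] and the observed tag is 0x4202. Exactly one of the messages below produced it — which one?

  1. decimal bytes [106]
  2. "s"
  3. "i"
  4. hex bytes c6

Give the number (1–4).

1

Key decimal bytes [232] = e8 is 1 byte ≤ B = 5; zero-pad to 5 bytes: K' = e8 00 00 00 00.
K' ⊕ ipad = de 36 36 36 36; K' ⊕ opad = b4 5c 5c 5c 5c.
m1: inner = H(de 36 36 36 36 6a) = 4a d6; tag = H(b4 5c 5c 5c 5c 4a d6) = 4202 ← matches
m2: inner = H(de 36 36 36 36 73) = 4a df; tag = H(b4 5c 5c 5c 5c 4a df) = 4b02
m3: inner = H(de 36 36 36 36 69) = 4a d5; tag = H(b4 5c 5c 5c 5c 4a d5) = 4102
m4: inner = H(de 36 36 36 36 c6) = 4a 32; tag = H(b4 5c 5c 5c 5c 4a 32) = 9e02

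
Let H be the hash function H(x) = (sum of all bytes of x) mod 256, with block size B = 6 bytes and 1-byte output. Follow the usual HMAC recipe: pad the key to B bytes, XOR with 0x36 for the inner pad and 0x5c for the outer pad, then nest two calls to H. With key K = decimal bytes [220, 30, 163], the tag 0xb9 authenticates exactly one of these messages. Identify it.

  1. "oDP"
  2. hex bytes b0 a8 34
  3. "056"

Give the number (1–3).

Key decimal bytes [220, 30, 163] = dc 1e a3 is 3 bytes ≤ B = 6; zero-pad to 6 bytes: K' = dc 1e a3 00 00 00.
K' ⊕ ipad = ea 28 95 36 36 36; K' ⊕ opad = 80 42 ff 5c 5c 5c.
m1: inner = H(ea 28 95 36 36 36 6f 44 50) = 4c; tag = H(80 42 ff 5c 5c 5c 4c) = 21
m2: inner = H(ea 28 95 36 36 36 b0 a8 34) = d5; tag = H(80 42 ff 5c 5c 5c d5) = aa
m3: inner = H(ea 28 95 36 36 36 30 35 36) = e4; tag = H(80 42 ff 5c 5c 5c e4) = b9 ← matches

3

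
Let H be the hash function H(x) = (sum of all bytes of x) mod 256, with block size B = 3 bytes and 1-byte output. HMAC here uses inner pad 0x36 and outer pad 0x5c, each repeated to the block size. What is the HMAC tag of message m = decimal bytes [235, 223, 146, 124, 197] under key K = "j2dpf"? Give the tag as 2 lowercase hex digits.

2b

Key "j2dpf" = 6a 32 64 70 66 is 5 bytes > B = 3, so hash it first: H(key) = d6, then zero-pad to 3 bytes: K' = d6 00 00.
K' ⊕ ipad = e0 36 36.  K' ⊕ opad = 8a 5c 5c.
Inner input = (K'⊕ipad) ∥ m = e0 36 36 ∥ eb df 92 7c c5.
Inner hash: sum = 224+54+54+235+223+146+124+197 = 1257; mod 256 = 233 → e9.
Outer input = (K'⊕opad) ∥ inner = 8a 5c 5c ∥ e9.
Outer hash (tag): sum = 138+92+92+233 = 555; mod 256 = 43 → 2b.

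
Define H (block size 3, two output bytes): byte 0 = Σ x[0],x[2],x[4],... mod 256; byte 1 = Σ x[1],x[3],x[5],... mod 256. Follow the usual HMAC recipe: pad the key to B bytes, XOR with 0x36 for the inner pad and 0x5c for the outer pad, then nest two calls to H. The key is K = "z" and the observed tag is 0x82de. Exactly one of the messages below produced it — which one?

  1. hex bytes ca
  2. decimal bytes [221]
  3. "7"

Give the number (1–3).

Key "z" = 7a is 1 byte ≤ B = 3; zero-pad to 3 bytes: K' = 7a 00 00.
K' ⊕ ipad = 4c 36 36; K' ⊕ opad = 26 5c 5c.
m1: inner = H(4c 36 36 ca) = 82 00; tag = H(26 5c 5c 82 00) = 82de ← matches
m2: inner = H(4c 36 36 dd) = 82 13; tag = H(26 5c 5c 82 13) = 95de
m3: inner = H(4c 36 36 37) = 82 6d; tag = H(26 5c 5c 82 6d) = efde

1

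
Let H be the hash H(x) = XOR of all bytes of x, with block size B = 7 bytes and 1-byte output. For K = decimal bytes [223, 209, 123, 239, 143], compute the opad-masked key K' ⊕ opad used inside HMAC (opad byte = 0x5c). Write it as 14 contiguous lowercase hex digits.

Key decimal bytes [223, 209, 123, 239, 143] = df d1 7b ef 8f is 5 bytes ≤ B = 7; zero-pad to 7 bytes: K' = df d1 7b ef 8f 00 00.
XOR each byte with 0x5c: df⊕5c=83, d1⊕5c=8d, 7b⊕5c=27, ef⊕5c=b3, 8f⊕5c=d3, 00⊕5c=5c, 00⊕5c=5c.

838d27b3d35c5c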